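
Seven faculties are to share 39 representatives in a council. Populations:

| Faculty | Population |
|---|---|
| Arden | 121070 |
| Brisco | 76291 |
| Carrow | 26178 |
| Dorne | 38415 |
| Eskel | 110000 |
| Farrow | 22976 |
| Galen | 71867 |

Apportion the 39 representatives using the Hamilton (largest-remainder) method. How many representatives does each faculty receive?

Arden 10, Brisco 7, Carrow 2, Dorne 3, Eskel 9, Farrow 2, Galen 6

Total 466797; standard divisor 466797/39 ≈ 11969.154.
Standard quotas: Arden 10.1152, Brisco 6.3740, Carrow 2.1871, Dorne 3.2095, Eskel 9.1903, Farrow 1.9196, Galen 6.0044.
Lower quotas: Arden 10, Brisco 6, Carrow 2, Dorne 3, Eskel 9, Farrow 1, Galen 6 (sum 37, leaving 2 seats).
Remainders in descending order: Farrow 0.9196, Brisco 0.3740, Dorne 0.2095, Eskel 0.1903, Carrow 0.1871, Arden 0.1152, Galen 0.0044.
The surplus seats go to Farrow, Brisco.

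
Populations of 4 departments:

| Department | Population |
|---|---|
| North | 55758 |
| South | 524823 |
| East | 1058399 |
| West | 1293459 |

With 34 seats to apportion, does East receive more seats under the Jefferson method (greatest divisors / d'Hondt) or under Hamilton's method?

Jefferson: North 0, South 6, East 13, West 15.
Hamilton: North 1, South 6, East 12, West 15.
East gets 13 under Jefferson and 12 under Hamilton.

Jefferson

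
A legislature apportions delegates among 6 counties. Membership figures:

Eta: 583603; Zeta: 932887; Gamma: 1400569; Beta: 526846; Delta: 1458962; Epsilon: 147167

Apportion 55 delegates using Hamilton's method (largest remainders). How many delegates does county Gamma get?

15

Standard divisor: 5050034 ÷ 55 ≈ 91818.8.
Standard quotas: Eta 6.3560, Zeta 10.1601, Gamma 15.2536, Beta 5.7379, Delta 15.8896, Epsilon 1.6028.
Lower quotas: Eta 6, Zeta 10, Gamma 15, Beta 5, Delta 15, Epsilon 1 (sum 52, leaving 3 seats).
Remainders in descending order: Delta 0.8896, Beta 0.7379, Epsilon 0.6028, Eta 0.3560, Gamma 0.2536, Zeta 0.1601.
The surplus seats go to Delta, Beta, Epsilon.
Gamma receives 15.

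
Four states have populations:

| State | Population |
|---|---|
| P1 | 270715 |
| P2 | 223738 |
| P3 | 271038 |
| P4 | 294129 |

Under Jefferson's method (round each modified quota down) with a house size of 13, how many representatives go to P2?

3

Standard divisor 1059620/13 ≈ 81509.231; standard quotas: P1 3.321, P2 2.745, P3 3.325, P4 3.609.
Rounding down gives 3, 2, 3, 3 = 11 seats, so the divisor must be adjusted.
With modified divisor 70600: modified quotas P1 3.834, P2 3.169, P3 3.839, P4 4.166.
Rounding down: P1 3, P2 3, P3 3, P4 4 (total 13).
P2 receives 3.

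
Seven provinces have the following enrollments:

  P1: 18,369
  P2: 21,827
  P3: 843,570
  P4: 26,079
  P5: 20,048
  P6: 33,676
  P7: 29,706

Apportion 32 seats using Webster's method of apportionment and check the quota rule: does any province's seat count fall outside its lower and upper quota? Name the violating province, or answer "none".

P3

Standard quotas: P1 0.592, P2 0.703, P3 27.177, P4 0.840, P5 0.646, P6 1.085, P7 0.957.
Webster allocation: P1 1, P2 1, P3 26, P4 1, P5 1, P6 1, P7 1.
P3 has quota 27.177 (lower 27, upper 28) but receives 26 — outside the quota interval.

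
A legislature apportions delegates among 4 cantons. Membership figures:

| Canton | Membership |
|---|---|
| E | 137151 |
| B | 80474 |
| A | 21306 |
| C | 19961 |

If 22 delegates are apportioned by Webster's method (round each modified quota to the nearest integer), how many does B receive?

7

Standard divisor 258892/22 ≈ 11767.818; standard quotas: E 11.655, B 6.838, A 1.811, C 1.696.
Rounding to the nearest integer gives 12, 7, 2, 2 = 23 seats, so the divisor must be adjusted.
With modified divisor 12200: modified quotas E 11.242, B 6.596, A 1.746, C 1.636.
Rounding to the nearest integer: E 11, B 7, A 2, C 2 (total 22).
B receives 7.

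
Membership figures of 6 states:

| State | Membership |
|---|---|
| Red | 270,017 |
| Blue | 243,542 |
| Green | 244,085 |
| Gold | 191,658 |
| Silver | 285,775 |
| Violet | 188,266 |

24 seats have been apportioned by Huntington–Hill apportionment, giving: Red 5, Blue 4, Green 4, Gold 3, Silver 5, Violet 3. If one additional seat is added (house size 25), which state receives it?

Priority for the next seat is population ÷ (√(s·(s+1))).
Priorities: Red 49298.134, Blue 54457.647, Green 54579.065, Gold 55326.899, Silver 52175.138, Violet 54347.713.
Highest priority: Gold.

Gold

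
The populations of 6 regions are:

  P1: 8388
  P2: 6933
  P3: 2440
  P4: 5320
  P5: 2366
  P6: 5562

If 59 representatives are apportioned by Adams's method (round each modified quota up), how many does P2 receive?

Standard divisor 31009/59 ≈ 525.576; standard quotas: P1 15.960, P2 13.191, P3 4.643, P4 10.122, P5 4.502, P6 10.583.
Rounding up gives 16, 14, 5, 11, 5, 11 = 62 seats, so the divisor must be adjusted.
With modified divisor 558: modified quotas P1 15.032, P2 12.425, P3 4.373, P4 9.534, P5 4.240, P6 9.968.
Rounding up: P1 16, P2 13, P3 5, P4 10, P5 5, P6 10 (total 59).
P2 receives 13.

13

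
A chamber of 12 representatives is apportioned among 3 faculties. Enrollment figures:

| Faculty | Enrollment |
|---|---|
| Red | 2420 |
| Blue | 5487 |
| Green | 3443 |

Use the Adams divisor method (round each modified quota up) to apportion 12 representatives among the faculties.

Red: 3; Blue: 5; Green: 4

Standard divisor 11350/12 ≈ 945.833; standard quotas: Red 2.559, Blue 5.801, Green 3.640.
Rounding up gives 3, 6, 4 = 13 seats, so the divisor must be adjusted.
With modified divisor 1120: modified quotas Red 2.161, Blue 4.899, Green 3.074.
Rounding up: Red 3, Blue 5, Green 4 (total 12).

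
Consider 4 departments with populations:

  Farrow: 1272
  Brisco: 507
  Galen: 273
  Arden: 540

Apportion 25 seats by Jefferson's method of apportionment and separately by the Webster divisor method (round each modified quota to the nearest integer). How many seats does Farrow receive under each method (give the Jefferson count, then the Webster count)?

13 and 12

Jefferson: Farrow 13, Brisco 5, Galen 2, Arden 5.
Webster: Farrow 12, Brisco 5, Galen 3, Arden 5.
Farrow gets 13 under Jefferson and 12 under Webster.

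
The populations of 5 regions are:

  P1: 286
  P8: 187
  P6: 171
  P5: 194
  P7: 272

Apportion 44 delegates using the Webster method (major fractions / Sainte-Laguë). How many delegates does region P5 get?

8

Standard divisor 1110/44 ≈ 25.227; standard quotas: P1 11.337, P8 7.413, P6 6.778, P5 7.690, P7 10.782.
Rounding to the nearest integer gives P1 11, P8 7, P6 7, P5 8, P7 11 — total 44, matching the house size, so no adjustment is needed.
P5 receives 8.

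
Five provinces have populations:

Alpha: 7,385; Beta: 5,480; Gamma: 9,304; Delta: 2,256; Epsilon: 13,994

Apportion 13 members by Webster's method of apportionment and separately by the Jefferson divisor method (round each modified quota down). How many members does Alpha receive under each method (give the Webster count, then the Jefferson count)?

Webster: Alpha 2, Beta 2, Gamma 3, Delta 1, Epsilon 5.
Jefferson: Alpha 3, Beta 2, Gamma 3, Delta 0, Epsilon 5.
Alpha gets 2 under Webster and 3 under Jefferson.

2 and 3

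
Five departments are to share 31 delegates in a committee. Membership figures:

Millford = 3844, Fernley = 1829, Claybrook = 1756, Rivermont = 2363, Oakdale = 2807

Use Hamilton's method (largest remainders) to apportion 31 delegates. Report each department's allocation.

The standard divisor is 12599/31 ≈ 406.419.
Standard quotas: Millford 9.458, Fernley 4.500, Claybrook 4.321, Rivermont 5.814, Oakdale 6.907.
Lower quotas: Millford 9, Fernley 4, Claybrook 4, Rivermont 5, Oakdale 6 (sum 28, leaving 3 seats).
Remainders in descending order: Oakdale 0.907, Rivermont 0.814, Fernley 0.500, Millford 0.458, Claybrook 0.321.
The surplus seats go to Oakdale, Rivermont, Fernley.

Millford 9, Fernley 5, Claybrook 4, Rivermont 6, Oakdale 7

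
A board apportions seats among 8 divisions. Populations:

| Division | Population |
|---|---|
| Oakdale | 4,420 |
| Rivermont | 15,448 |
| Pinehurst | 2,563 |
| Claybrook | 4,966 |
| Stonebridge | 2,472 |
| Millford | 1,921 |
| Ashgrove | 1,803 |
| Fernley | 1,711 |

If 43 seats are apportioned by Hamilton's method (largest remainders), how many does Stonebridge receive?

Total 35304; standard divisor 35304/43 ≈ 821.023.
Standard quotas: Oakdale 5.3835, Rivermont 18.8155, Pinehurst 3.1217, Claybrook 6.0485, Stonebridge 3.0109, Millford 2.3398, Ashgrove 2.1960, Fernley 2.0840.
Lower quotas: Oakdale 5, Rivermont 18, Pinehurst 3, Claybrook 6, Stonebridge 3, Millford 2, Ashgrove 2, Fernley 2 (sum 41, leaving 2 seats).
Remainders in descending order: Rivermont 0.8155, Oakdale 0.3835, Millford 0.3398, Ashgrove 0.1960, Pinehurst 0.1217, Fernley 0.0840, Claybrook 0.0485, Stonebridge 0.0109.
The surplus seats go to Rivermont, Oakdale.
Stonebridge receives 3.

3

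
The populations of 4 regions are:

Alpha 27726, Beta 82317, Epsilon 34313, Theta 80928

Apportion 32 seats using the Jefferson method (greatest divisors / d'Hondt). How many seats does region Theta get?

Standard divisor 225284/32 ≈ 7040.125; standard quotas: Alpha 3.938, Beta 11.693, Epsilon 4.874, Theta 11.495.
Rounding down gives 3, 11, 4, 11 = 29 seats, so the divisor must be adjusted.
With modified divisor 6800: modified quotas Alpha 4.077, Beta 12.105, Epsilon 5.046, Theta 11.901.
Rounding down: Alpha 4, Beta 12, Epsilon 5, Theta 11 (total 32).
Theta receives 11.

11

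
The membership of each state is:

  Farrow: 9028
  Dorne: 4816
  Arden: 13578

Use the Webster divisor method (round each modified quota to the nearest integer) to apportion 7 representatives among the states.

Standard divisor 27422/7 ≈ 3917.429; standard quotas: Farrow 2.305, Dorne 1.229, Arden 3.466.
Rounding to the nearest integer gives 2, 1, 3 = 6 seats, so the divisor must be adjusted.
With modified divisor 3700: modified quotas Farrow 2.440, Dorne 1.302, Arden 3.670.
Rounding to the nearest integer: Farrow 2, Dorne 1, Arden 4 (total 7).

Farrow: 2; Dorne: 1; Arden: 4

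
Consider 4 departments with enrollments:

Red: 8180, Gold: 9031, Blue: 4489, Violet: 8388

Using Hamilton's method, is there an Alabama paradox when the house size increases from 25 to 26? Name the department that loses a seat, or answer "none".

At 25 seats: Red 7, Gold 7, Blue 4, Violet 7.
At 26 seats: Red 7, Gold 8, Blue 4, Violet 7.
No department's allocation decreased.

none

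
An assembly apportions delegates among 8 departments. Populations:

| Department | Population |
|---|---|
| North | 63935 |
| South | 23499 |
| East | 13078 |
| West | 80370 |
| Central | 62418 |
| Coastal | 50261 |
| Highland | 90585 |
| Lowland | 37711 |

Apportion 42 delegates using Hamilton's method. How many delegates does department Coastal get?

5

Standard divisor: 421857 ÷ 42 ≈ 10044.214.
Standard quotas: North 6.3654, South 2.3396, East 1.3020, West 8.0016, Central 6.2143, Coastal 5.0040, Highland 9.0186, Lowland 3.7545.
Lower quotas: North 6, South 2, East 1, West 8, Central 6, Coastal 5, Highland 9, Lowland 3 (sum 40, leaving 2 seats).
Remainders in descending order: Lowland 0.7545, North 0.3654, South 0.3396, East 0.3020, Central 0.2143, Highland 0.0186, Coastal 0.0040, West 0.0016.
Largest remainders: Lowland, North receive the extra seats.
Coastal receives 5.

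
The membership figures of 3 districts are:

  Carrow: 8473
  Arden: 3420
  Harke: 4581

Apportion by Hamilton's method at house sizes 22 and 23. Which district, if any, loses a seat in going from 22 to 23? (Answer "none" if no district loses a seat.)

At 22 seats: Carrow 11, Arden 5, Harke 6.
At 23 seats: Carrow 12, Arden 5, Harke 6.
No district's allocation decreased.

none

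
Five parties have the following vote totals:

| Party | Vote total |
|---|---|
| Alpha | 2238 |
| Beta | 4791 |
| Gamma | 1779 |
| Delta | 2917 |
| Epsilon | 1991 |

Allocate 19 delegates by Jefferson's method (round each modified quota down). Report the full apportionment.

Standard divisor 13716/19 ≈ 721.895; standard quotas: Alpha 3.100, Beta 6.637, Gamma 2.464, Delta 4.041, Epsilon 2.758.
Rounding down gives 3, 6, 2, 4, 2 = 17 seats, so the divisor must be adjusted.
With modified divisor 630: modified quotas Alpha 3.552, Beta 7.605, Gamma 2.824, Delta 4.630, Epsilon 3.160.
Rounding down: Alpha 3, Beta 7, Gamma 2, Delta 4, Epsilon 3 (total 19).

Alpha 3, Beta 7, Gamma 2, Delta 4, Epsilon 3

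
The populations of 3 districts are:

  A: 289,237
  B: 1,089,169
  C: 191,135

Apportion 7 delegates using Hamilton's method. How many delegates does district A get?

Standard divisor: 1569541 ÷ 7 ≈ 224220.143.
Standard quotas: A 1.2900, B 4.8576, C 0.8524.
Lower quotas: A 1, B 4, C 0 (sum 5, leaving 2 seats).
Remainders in descending order: B 0.8576, C 0.8524, A 0.2900.
The surplus seats go to B, C.
A receives 1.

1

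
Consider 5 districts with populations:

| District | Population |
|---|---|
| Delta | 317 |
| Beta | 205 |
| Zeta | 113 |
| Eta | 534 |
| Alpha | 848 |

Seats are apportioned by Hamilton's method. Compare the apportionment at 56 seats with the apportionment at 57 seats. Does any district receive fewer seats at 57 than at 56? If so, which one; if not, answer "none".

none

At 56 seats: Delta 9, Beta 6, Zeta 3, Eta 15, Alpha 23.
At 57 seats: Delta 9, Beta 6, Zeta 3, Eta 15, Alpha 24.
No district's allocation decreased.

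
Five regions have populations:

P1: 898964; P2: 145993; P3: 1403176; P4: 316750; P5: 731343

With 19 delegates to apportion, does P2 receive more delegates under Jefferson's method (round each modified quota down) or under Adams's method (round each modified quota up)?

Adams

Jefferson: P1 5, P2 0, P3 8, P4 2, P5 4.
Adams: P1 5, P2 1, P3 7, P4 2, P5 4.
P2 gets 0 under Jefferson and 1 under Adams.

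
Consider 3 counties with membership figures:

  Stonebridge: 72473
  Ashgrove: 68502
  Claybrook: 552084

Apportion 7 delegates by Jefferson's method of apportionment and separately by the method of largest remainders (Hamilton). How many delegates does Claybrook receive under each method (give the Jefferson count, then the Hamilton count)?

7 and 5

Jefferson: Stonebridge 0, Ashgrove 0, Claybrook 7.
Hamilton: Stonebridge 1, Ashgrove 1, Claybrook 5.
Claybrook gets 7 under Jefferson and 5 under Hamilton.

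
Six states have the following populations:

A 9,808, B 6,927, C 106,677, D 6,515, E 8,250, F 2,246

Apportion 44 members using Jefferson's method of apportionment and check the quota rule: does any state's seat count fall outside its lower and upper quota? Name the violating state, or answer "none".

Standard quotas: A 3.073, B 2.170, C 33.426, D 2.041, E 2.585, F 0.704.
Jefferson allocation: A 3, B 2, C 35, D 2, E 2, F 0.
C has quota 33.426 (lower 33, upper 34) but receives 35 — outside the quota interval.

C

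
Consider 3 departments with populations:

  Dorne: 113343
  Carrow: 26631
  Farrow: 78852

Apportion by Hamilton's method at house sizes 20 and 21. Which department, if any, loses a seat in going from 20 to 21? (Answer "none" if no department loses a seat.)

Carrow

At 20 seats: Dorne 10, Carrow 3, Farrow 7.
At 21 seats: Dorne 11, Carrow 2, Farrow 8.
Carrow drops from 3 to 2.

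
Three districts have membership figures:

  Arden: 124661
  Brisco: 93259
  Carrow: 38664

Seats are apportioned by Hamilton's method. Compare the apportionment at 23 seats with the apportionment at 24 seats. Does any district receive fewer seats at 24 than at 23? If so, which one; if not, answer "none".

At 23 seats: Arden 11, Brisco 8, Carrow 4.
At 24 seats: Arden 12, Brisco 9, Carrow 3.
Carrow drops from 4 to 3.

Carrow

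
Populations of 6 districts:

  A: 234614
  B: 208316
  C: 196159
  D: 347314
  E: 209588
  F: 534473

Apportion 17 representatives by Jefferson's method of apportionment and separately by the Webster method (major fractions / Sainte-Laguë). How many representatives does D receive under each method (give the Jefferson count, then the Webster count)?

3 and 4

Jefferson: A 2, B 2, C 2, D 3, E 2, F 6.
Webster: A 2, B 2, C 2, D 4, E 2, F 5.
D gets 3 under Jefferson and 4 under Webster.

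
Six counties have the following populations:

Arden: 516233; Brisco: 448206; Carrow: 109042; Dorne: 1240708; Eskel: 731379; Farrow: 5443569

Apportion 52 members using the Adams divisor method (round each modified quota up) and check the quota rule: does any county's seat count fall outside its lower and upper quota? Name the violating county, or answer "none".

Standard quotas: Arden 3.162, Brisco 2.745, Carrow 0.668, Dorne 7.600, Eskel 4.480, Farrow 33.344.
Adams allocation: Arden 3, Brisco 3, Carrow 1, Dorne 8, Eskel 5, Farrow 32.
Farrow has quota 33.344 (lower 33, upper 34) but receives 32 — outside the quota interval.

Farrow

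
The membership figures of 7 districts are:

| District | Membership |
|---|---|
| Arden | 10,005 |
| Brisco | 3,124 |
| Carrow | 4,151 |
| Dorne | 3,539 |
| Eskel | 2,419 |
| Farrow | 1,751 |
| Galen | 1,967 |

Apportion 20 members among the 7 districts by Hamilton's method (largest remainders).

Standard divisor: 26956 ÷ 20 ≈ 1347.8.
Standard quotas: Arden 7.4232, Brisco 2.3179, Carrow 3.0798, Dorne 2.6258, Eskel 1.7948, Farrow 1.2992, Galen 1.4594.
Lower quotas: Arden 7, Brisco 2, Carrow 3, Dorne 2, Eskel 1, Farrow 1, Galen 1 (sum 17, leaving 3 seats).
Remainders in descending order: Eskel 0.7948, Dorne 0.6258, Galen 0.4594, Arden 0.4232, Brisco 0.3179, Farrow 0.2992, Carrow 0.0798.
The surplus seats go to Eskel, Dorne, Galen.

Arden=7; Brisco=2; Carrow=3; Dorne=3; Eskel=2; Farrow=1; Galen=2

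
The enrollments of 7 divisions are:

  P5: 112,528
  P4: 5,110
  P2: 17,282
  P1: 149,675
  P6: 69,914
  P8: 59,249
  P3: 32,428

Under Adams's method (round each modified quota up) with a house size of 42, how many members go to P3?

3

Standard divisor 446186/42 ≈ 10623.476; standard quotas: P5 10.592, P4 0.481, P2 1.627, P1 14.089, P6 6.581, P8 5.577, P3 3.052.
Rounding up gives 11, 1, 2, 15, 7, 6, 4 = 46 seats, so the divisor must be adjusted.
With modified divisor 11600: modified quotas P5 9.701, P4 0.441, P2 1.490, P1 12.903, P6 6.027, P8 5.108, P3 2.796.
Rounding up: P5 10, P4 1, P2 2, P1 13, P6 7, P8 6, P3 3 (total 42).
P3 receives 3.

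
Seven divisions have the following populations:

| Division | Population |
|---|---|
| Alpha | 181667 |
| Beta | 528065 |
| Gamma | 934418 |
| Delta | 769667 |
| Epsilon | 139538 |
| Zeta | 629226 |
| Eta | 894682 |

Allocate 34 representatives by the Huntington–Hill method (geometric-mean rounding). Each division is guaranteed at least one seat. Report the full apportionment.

Alpha 2, Beta 4, Gamma 8, Delta 6, Epsilon 1, Zeta 5, Eta 8

With divisor 119160: modified quotas Alpha 1.525, Beta 4.432, Gamma 7.842, Delta 6.459, Epsilon 1.171, Zeta 5.281, Eta 7.508.
Geometric-mean thresholds: Alpha √(1·2)=1.414, Beta √(4·5)=4.472, Gamma √(7·8)=7.483, Delta √(6·7)=6.481, Epsilon √(1·2)=1.414, Zeta √(5·6)=5.477, Eta √(7·8)=7.483.
Each quota rounded against its threshold gives Alpha 2, Beta 4, Gamma 8, Delta 6, Epsilon 1, Zeta 5, Eta 8 (total 34).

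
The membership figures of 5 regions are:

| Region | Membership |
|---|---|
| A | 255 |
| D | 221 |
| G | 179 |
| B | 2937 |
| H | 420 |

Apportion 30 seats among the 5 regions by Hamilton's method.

A: 2; D: 2; G: 1; B: 22; H: 3

Standard divisor: 4012 ÷ 30 ≈ 133.733.
Standard quotas: A 1.907, D 1.653, G 1.338, B 21.962, H 3.141.
Lower quotas: A 1, D 1, G 1, B 21, H 3 (sum 27, leaving 3 seats).
Remainders in descending order: B 0.962, A 0.907, D 0.653, G 0.338, H 0.141.
Largest remainders: B, A, D receive the extra seats.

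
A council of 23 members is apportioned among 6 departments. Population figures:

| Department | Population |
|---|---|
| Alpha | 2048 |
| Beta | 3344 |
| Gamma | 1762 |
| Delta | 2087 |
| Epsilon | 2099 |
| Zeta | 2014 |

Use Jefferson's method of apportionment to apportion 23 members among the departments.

Standard divisor 13354/23 ≈ 580.609; standard quotas: Alpha 3.527, Beta 5.759, Gamma 3.035, Delta 3.595, Epsilon 3.615, Zeta 3.469.
Rounding down gives 3, 5, 3, 3, 3, 3 = 20 seats, so the divisor must be adjusted.
With modified divisor 517: modified quotas Alpha 3.961, Beta 6.468, Gamma 3.408, Delta 4.037, Epsilon 4.060, Zeta 3.896.
Rounding down: Alpha 3, Beta 6, Gamma 3, Delta 4, Epsilon 4, Zeta 3 (total 23).

Alpha 3, Beta 6, Gamma 3, Delta 4, Epsilon 4, Zeta 3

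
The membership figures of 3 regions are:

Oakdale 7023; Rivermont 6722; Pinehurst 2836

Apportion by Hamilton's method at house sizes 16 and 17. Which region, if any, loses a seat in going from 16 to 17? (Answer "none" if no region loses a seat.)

At 16 seats: Oakdale 7, Rivermont 6, Pinehurst 3.
At 17 seats: Oakdale 7, Rivermont 7, Pinehurst 3.
No region's allocation decreased.

none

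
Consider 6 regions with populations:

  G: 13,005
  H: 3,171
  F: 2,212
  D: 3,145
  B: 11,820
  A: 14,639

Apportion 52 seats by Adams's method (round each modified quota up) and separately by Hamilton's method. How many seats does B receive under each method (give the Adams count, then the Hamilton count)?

12 and 13

Adams: G 14, H 4, F 3, D 4, B 12, A 15.
Hamilton: G 14, H 4, F 2, D 3, B 13, A 16.
B gets 12 under Adams and 13 under Hamilton.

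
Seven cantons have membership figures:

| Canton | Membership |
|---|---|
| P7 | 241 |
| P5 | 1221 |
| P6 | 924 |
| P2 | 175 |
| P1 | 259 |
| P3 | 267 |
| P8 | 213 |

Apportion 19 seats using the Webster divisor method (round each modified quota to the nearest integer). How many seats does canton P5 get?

Standard divisor 3300/19 ≈ 173.684; standard quotas: P7 1.388, P5 7.030, P6 5.320, P2 1.008, P1 1.491, P3 1.537, P8 1.226.
Rounding to the nearest integer gives 1, 7, 5, 1, 1, 2, 1 = 18 seats, so the divisor must be adjusted.
With modified divisor 170: modified quotas P7 1.418, P5 7.182, P6 5.435, P2 1.029, P1 1.524, P3 1.571, P8 1.253.
Rounding to the nearest integer: P7 1, P5 7, P6 5, P2 1, P1 2, P3 2, P8 1 (total 19).
P5 receives 7.

7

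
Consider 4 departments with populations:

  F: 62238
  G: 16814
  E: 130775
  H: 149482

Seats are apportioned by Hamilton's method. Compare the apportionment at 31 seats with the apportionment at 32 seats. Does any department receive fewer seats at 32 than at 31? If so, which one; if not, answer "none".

G

At 31 seats: F 5, G 2, E 11, H 13.
At 32 seats: F 6, G 1, E 12, H 13.
G drops from 2 to 1.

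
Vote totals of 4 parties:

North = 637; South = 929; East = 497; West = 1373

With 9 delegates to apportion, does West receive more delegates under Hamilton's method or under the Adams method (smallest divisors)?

Hamilton

Hamilton: North 2, South 2, East 1, West 4.
Adams: North 2, South 2, East 2, West 3.
West gets 4 under Hamilton and 3 under Adams.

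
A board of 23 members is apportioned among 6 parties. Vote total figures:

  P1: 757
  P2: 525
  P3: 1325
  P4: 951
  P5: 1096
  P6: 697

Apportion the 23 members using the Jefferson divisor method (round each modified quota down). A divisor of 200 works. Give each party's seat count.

P1: 3, P2: 2, P3: 6, P4: 4, P5: 5, P6: 3

With modified divisor 200: modified quotas P1 3.785, P2 2.625, P3 6.625, P4 4.755, P5 5.480, P6 3.485.
Rounding down: P1 3, P2 2, P3 6, P4 4, P5 5, P6 3 (total 23).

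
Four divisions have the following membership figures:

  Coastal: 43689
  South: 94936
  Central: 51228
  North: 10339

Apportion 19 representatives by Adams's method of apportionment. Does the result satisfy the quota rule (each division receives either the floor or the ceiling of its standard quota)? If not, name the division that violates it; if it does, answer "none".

none

Standard quotas: Coastal 4.146, South 9.010, Central 4.862, North 0.981.
Adams allocation: Coastal 4, South 9, Central 5, North 1.
Every allocation lies between the lower and upper quota.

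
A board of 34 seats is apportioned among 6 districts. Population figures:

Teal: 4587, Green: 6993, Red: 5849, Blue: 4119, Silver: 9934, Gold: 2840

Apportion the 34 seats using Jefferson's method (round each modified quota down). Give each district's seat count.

Teal: 4; Green: 7; Red: 6; Blue: 4; Silver: 10; Gold: 3

Standard divisor 34322/34 ≈ 1009.471; standard quotas: Teal 4.544, Green 6.927, Red 5.794, Blue 4.080, Silver 9.841, Gold 2.813.
Rounding down gives 4, 6, 5, 4, 9, 2 = 30 seats, so the divisor must be adjusted.
With modified divisor 930: modified quotas Teal 4.932, Green 7.519, Red 6.289, Blue 4.429, Silver 10.682, Gold 3.054.
Rounding down: Teal 4, Green 7, Red 6, Blue 4, Silver 10, Gold 3 (total 34).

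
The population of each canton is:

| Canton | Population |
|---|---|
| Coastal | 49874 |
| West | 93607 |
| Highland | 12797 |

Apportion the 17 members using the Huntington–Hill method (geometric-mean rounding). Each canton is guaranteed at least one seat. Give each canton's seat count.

With divisor 9077: modified quotas Coastal 5.495, West 10.313, Highland 1.410.
Geometric-mean thresholds: Coastal √(5·6)=5.477, West √(10·11)=10.488, Highland √(1·2)=1.414.
Each quota rounded against its threshold gives Coastal 6, West 10, Highland 1 (total 17).

Coastal: 6, West: 10, Highland: 1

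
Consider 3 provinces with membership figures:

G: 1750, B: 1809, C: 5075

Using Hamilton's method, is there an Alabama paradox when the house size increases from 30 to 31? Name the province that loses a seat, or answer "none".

At 30 seats: G 6, B 6, C 18.
At 31 seats: G 6, B 7, C 18.
No province's allocation decreased.

none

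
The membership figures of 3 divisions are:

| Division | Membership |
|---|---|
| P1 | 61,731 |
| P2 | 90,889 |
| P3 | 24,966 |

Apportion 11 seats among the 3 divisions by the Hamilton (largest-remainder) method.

P1: 4; P2: 6; P3: 1

Standard divisor: 177586 ÷ 11 ≈ 16144.182.
Standard quotas: P1 3.8237, P2 5.6298, P3 1.5464.
Lower quotas: P1 3, P2 5, P3 1 (sum 9, leaving 2 seats).
Remainders in descending order: P1 0.8237, P2 0.6298, P3 0.5464.
The surplus seats go to P1, P2.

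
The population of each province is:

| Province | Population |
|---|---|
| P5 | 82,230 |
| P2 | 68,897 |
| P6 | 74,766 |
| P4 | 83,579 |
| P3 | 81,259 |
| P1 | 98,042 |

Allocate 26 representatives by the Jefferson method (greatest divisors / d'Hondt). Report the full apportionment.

P5: 4; P2: 4; P6: 4; P4: 5; P3: 4; P1: 5

Standard divisor 488773/26 ≈ 18798.962; standard quotas: P5 4.374, P2 3.665, P6 3.977, P4 4.446, P3 4.323, P1 5.215.
Rounding down gives 4, 3, 3, 4, 4, 5 = 23 seats, so the divisor must be adjusted.
With modified divisor 16600: modified quotas P5 4.954, P2 4.150, P6 4.504, P4 5.035, P3 4.895, P1 5.906.
Rounding down: P5 4, P2 4, P6 4, P4 5, P3 4, P1 5 (total 26).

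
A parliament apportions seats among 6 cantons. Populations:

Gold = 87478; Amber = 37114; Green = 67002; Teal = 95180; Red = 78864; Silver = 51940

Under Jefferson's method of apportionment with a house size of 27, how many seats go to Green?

Standard divisor 417578/27 ≈ 15465.852; standard quotas: Gold 5.656, Amber 2.400, Green 4.332, Teal 6.154, Red 5.099, Silver 3.358.
Rounding down gives 5, 2, 4, 6, 5, 3 = 25 seats, so the divisor must be adjusted.
With modified divisor 13500: modified quotas Gold 6.480, Amber 2.749, Green 4.963, Teal 7.050, Red 5.842, Silver 3.847.
Rounding down: Gold 6, Amber 2, Green 4, Teal 7, Red 5, Silver 3 (total 27).
Green receives 4.

4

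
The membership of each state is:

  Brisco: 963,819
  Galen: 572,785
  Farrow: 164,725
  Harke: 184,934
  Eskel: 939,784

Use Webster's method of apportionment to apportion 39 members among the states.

Brisco 13, Galen 8, Farrow 2, Harke 3, Eskel 13

Standard divisor 2826047/39 ≈ 72462.744; standard quotas: Brisco 13.301, Galen 7.905, Farrow 2.273, Harke 2.552, Eskel 12.969.
Rounding to the nearest integer gives Brisco 13, Galen 8, Farrow 2, Harke 3, Eskel 13 — total 39, matching the house size, so no adjustment is needed.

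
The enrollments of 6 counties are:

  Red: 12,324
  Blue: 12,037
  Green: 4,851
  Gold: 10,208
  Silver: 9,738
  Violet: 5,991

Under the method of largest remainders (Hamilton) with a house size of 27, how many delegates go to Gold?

5

The standard divisor is 55149/27 ≈ 2042.556.
Standard quotas: Red 6.0336, Blue 5.8931, Green 2.3750, Gold 4.9977, Silver 4.7676, Violet 2.9331.
Lower quotas: Red 6, Blue 5, Green 2, Gold 4, Silver 4, Violet 2 (sum 23, leaving 4 seats).
Remainders in descending order: Gold 0.9977, Violet 0.9331, Blue 0.8931, Silver 0.7676, Green 0.3750, Red 0.0336.
Largest remainders: Gold, Violet, Blue, Silver receive the extra seats.
Gold receives 5.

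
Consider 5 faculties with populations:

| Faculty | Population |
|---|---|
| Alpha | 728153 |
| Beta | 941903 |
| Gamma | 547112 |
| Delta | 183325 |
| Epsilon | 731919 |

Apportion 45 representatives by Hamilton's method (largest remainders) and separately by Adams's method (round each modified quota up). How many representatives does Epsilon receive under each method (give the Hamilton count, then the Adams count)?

10 and 11

Hamilton: Alpha 10, Beta 14, Gamma 8, Delta 3, Epsilon 10.
Adams: Alpha 10, Beta 13, Gamma 8, Delta 3, Epsilon 11.
Epsilon gets 10 under Hamilton and 11 under Adams.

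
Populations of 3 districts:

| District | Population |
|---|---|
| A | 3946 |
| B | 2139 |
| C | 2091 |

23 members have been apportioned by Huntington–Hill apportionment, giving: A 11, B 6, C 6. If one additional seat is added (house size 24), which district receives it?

A

Priority for the next seat is population ÷ (√(s·(s+1))).
Priorities: A 343.455, B 330.055, C 322.648.
Highest priority: A.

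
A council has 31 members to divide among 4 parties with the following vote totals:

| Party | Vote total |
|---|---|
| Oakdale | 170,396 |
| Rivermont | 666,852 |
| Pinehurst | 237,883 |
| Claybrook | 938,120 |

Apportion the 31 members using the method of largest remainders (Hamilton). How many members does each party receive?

The standard divisor is 2013251/31 ≈ 64943.581.
Standard quotas: Oakdale 2.6238, Rivermont 10.2682, Pinehurst 3.6629, Claybrook 14.4452.
Lower quotas: Oakdale 2, Rivermont 10, Pinehurst 3, Claybrook 14 (sum 29, leaving 2 seats).
Remainders in descending order: Pinehurst 0.6629, Oakdale 0.6238, Claybrook 0.4452, Rivermont 0.2682.
The surplus seats go to Pinehurst, Oakdale.

Oakdale: 3, Rivermont: 10, Pinehurst: 4, Claybrook: 14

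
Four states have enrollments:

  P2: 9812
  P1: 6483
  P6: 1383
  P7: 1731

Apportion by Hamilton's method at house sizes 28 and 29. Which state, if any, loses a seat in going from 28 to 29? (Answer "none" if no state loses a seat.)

At 28 seats: P2 14, P1 9, P6 2, P7 3.
At 29 seats: P2 15, P1 10, P6 2, P7 2.
P7 drops from 3 to 2.

P7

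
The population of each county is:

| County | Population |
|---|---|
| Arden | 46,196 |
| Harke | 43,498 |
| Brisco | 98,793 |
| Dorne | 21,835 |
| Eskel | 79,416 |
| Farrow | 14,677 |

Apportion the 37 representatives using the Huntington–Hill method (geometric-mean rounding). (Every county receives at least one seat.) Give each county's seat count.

Arden=6, Harke=5, Brisco=12, Dorne=3, Eskel=9, Farrow=2

With divisor 8403: modified quotas Arden 5.498, Harke 5.176, Brisco 11.757, Dorne 2.598, Eskel 9.451, Farrow 1.747.
Geometric-mean thresholds: Arden √(5·6)=5.477, Harke √(5·6)=5.477, Brisco √(11·12)=11.489, Dorne √(2·3)=2.449, Eskel √(9·10)=9.487, Farrow √(1·2)=1.414.
Each quota rounded against its threshold gives Arden 6, Harke 5, Brisco 12, Dorne 3, Eskel 9, Farrow 2 (total 37).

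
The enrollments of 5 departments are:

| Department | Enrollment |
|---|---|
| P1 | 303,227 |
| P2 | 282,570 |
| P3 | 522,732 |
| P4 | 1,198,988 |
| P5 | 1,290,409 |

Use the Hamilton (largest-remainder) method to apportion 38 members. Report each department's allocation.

P1 3; P2 3; P3 5; P4 13; P5 14

Standard divisor: 3597926 ÷ 38 ≈ 94682.263.
Standard quotas: P1 3.2026, P2 2.9844, P3 5.5209, P4 12.6633, P5 13.6288.
Lower quotas: P1 3, P2 2, P3 5, P4 12, P5 13 (sum 35, leaving 3 seats).
Remainders in descending order: P2 0.9844, P4 0.6633, P5 0.6288, P3 0.5209, P1 0.2026.
The surplus seats go to P2, P4, P5.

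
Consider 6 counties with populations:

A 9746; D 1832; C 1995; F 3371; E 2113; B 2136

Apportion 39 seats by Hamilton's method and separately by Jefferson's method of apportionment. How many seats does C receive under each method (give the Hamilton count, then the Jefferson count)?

Hamilton: A 18, D 3, C 4, F 6, E 4, B 4.
Jefferson: A 19, D 3, C 3, F 6, E 4, B 4.
C gets 4 under Hamilton and 3 under Jefferson.

4 and 3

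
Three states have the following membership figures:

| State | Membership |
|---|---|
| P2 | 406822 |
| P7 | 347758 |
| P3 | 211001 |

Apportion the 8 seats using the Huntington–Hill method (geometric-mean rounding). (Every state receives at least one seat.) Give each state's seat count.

With divisor 129706: modified quotas P2 3.136, P7 2.681, P3 1.627.
Geometric-mean thresholds: P2 √(3·4)=3.464, P7 √(2·3)=2.449, P3 √(1·2)=1.414.
Each quota rounded against its threshold gives P2 3, P7 3, P3 2 (total 8).

P2 3; P7 3; P3 2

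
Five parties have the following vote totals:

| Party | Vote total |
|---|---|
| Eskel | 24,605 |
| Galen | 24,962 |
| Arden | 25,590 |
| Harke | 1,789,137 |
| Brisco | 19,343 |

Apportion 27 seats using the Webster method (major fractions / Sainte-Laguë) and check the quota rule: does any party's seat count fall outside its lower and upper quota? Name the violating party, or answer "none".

Harke

Standard quotas: Eskel 0.353, Galen 0.358, Arden 0.367, Harke 25.645, Brisco 0.277.
Webster allocation: Eskel 0, Galen 0, Arden 0, Harke 27, Brisco 0.
Harke has quota 25.645 (lower 25, upper 26) but receives 27 — outside the quota interval.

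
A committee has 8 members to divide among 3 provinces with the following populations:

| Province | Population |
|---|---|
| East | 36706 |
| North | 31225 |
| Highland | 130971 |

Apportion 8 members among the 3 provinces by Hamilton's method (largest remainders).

East: 2, North: 1, Highland: 5

Standard divisor: 198902 ÷ 8 ≈ 24862.75.
Standard quotas: East 1.4763, North 1.2559, Highland 5.2678.
Lower quotas: East 1, North 1, Highland 5 (sum 7, leaving 1 seat).
Remainders in descending order: East 0.4763, Highland 0.2678, North 0.2559.
The surplus seat goes to East.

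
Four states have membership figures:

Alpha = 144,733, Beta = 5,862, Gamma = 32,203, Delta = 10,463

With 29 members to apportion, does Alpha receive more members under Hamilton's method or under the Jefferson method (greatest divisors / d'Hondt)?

Jefferson

Hamilton: Alpha 22, Beta 1, Gamma 5, Delta 1.
Jefferson: Alpha 23, Beta 0, Gamma 5, Delta 1.
Alpha gets 22 under Hamilton and 23 under Jefferson.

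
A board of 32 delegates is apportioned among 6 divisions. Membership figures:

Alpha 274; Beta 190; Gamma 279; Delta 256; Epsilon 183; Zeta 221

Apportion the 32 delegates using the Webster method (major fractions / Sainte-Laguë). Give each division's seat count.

Alpha 6, Beta 4, Gamma 7, Delta 6, Epsilon 4, Zeta 5

Standard divisor 1403/32 ≈ 43.844; standard quotas: Alpha 6.249, Beta 4.334, Gamma 6.364, Delta 5.839, Epsilon 4.174, Zeta 5.041.
Rounding to the nearest integer gives 6, 4, 6, 6, 4, 5 = 31 seats, so the divisor must be adjusted.
With modified divisor 42.6: modified quotas Alpha 6.432, Beta 4.460, Gamma 6.549, Delta 6.009, Epsilon 4.296, Zeta 5.188.
Rounding to the nearest integer: Alpha 6, Beta 4, Gamma 7, Delta 6, Epsilon 4, Zeta 5 (total 32).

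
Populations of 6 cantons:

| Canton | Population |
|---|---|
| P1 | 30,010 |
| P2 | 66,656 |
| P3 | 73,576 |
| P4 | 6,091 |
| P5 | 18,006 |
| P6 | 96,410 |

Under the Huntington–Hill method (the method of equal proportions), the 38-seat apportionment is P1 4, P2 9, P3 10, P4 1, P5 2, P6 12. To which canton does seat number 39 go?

P6

Priority for the next seat is population ÷ (√(s·(s+1))).
Priorities: P1 6710.440, P2 7026.159, P3 7015.196, P4 4306.987, P5 7350.919, P6 7718.978.
Highest priority: P6.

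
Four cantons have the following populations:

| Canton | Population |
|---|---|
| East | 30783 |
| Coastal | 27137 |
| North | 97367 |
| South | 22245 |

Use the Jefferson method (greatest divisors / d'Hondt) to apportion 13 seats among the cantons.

East: 2; Coastal: 2; North: 8; South: 1

Standard divisor 177532/13 ≈ 13656.308; standard quotas: East 2.254, Coastal 1.987, North 7.130, South 1.629.
Rounding down gives 2, 1, 7, 1 = 11 seats, so the divisor must be adjusted.
With modified divisor 11600: modified quotas East 2.654, Coastal 2.339, North 8.394, South 1.918.
Rounding down: East 2, Coastal 2, North 8, South 1 (total 13).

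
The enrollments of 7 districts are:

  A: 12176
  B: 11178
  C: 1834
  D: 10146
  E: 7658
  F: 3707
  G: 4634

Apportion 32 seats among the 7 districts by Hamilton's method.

Total 51333; standard divisor 51333/32 ≈ 1604.156.
Standard quotas: A 7.5903, B 6.9681, C 1.1433, D 6.3248, E 4.7738, F 2.3109, G 2.8887.
Lower quotas: A 7, B 6, C 1, D 6, E 4, F 2, G 2 (sum 28, leaving 4 seats).
Remainders in descending order: B 0.9681, G 0.8887, E 0.7738, A 0.5903, D 0.3248, F 0.3109, C 0.1433.
Largest remainders: B, G, E, A receive the extra seats.

A 8, B 7, C 1, D 6, E 5, F 2, G 3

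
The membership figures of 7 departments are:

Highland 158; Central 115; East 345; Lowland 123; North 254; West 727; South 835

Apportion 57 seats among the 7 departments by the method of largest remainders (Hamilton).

Highland 3, Central 2, East 8, Lowland 3, North 6, West 16, South 19

Standard divisor: 2557 ÷ 57 ≈ 44.86.
Standard quotas: Highland 3.522, Central 2.564, East 7.691, Lowland 2.742, North 5.662, West 16.206, South 18.614.
Lower quotas: Highland 3, Central 2, East 7, Lowland 2, North 5, West 16, South 18 (sum 53, leaving 4 seats).
Remainders in descending order: Lowland 0.742, East 0.691, North 0.662, South 0.614, Central 0.564, Highland 0.522, West 0.206.
The surplus seats go to Lowland, East, North, South.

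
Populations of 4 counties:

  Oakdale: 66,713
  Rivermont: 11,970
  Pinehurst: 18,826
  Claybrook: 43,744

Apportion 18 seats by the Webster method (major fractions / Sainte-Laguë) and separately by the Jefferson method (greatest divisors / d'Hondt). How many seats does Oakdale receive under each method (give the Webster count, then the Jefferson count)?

Webster: Oakdale 8, Rivermont 2, Pinehurst 2, Claybrook 6.
Jefferson: Oakdale 9, Rivermont 1, Pinehurst 2, Claybrook 6.
Oakdale gets 8 under Webster and 9 under Jefferson.

8 and 9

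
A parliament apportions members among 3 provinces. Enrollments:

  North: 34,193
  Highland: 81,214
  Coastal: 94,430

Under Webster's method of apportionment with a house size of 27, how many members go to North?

4

Standard divisor 209837/27 ≈ 7771.741; standard quotas: North 4.400, Highland 10.450, Coastal 12.150.
Rounding to the nearest integer gives 4, 10, 12 = 26 seats, so the divisor must be adjusted.
With modified divisor 7700: modified quotas North 4.441, Highland 10.547, Coastal 12.264.
Rounding to the nearest integer: North 4, Highland 11, Coastal 12 (total 27).
North receives 4.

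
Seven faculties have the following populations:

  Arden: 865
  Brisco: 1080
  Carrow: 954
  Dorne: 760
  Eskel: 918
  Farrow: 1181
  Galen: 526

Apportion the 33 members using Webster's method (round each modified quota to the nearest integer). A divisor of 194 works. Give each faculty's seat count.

With modified divisor 194: modified quotas Arden 4.459, Brisco 5.567, Carrow 4.918, Dorne 3.918, Eskel 4.732, Farrow 6.088, Galen 2.711.
Rounding to the nearest integer: Arden 4, Brisco 6, Carrow 5, Dorne 4, Eskel 5, Farrow 6, Galen 3 (total 33).

Arden 4; Brisco 6; Carrow 5; Dorne 4; Eskel 5; Farrow 6; Galen 3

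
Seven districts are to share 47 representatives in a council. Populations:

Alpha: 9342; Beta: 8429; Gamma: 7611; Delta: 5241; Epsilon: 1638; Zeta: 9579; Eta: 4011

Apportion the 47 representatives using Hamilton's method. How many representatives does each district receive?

Standard divisor: 45851 ÷ 47 ≈ 975.553.
Standard quotas: Alpha 9.5761, Beta 8.6402, Gamma 7.8017, Delta 5.3723, Epsilon 1.6790, Zeta 9.8190, Eta 4.1115.
Lower quotas: Alpha 9, Beta 8, Gamma 7, Delta 5, Epsilon 1, Zeta 9, Eta 4 (sum 43, leaving 4 seats).
Remainders in descending order: Zeta 0.8190, Gamma 0.8017, Epsilon 0.6790, Beta 0.6402, Alpha 0.5761, Delta 0.3723, Eta 0.1115.
The surplus seats go to Zeta, Gamma, Epsilon, Beta.

Alpha=9, Beta=9, Gamma=8, Delta=5, Epsilon=2, Zeta=10, Eta=4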